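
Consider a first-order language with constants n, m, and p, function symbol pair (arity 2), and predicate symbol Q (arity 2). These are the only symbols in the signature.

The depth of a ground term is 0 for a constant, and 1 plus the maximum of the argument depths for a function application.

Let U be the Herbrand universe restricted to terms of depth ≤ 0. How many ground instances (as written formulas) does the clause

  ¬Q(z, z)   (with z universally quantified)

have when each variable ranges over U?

Ground terms of depth ≤ 0:
  Let N_k = |{terms of depth ≤ k}|. Then N_0 = 3 and N_k = 3 + N_{k-1}^2 for k ≥ 1 (one summand per function symbol, arity giving the exponent).
  N_0 = 3
So there are 3 ground terms available for substitution.
The variable z ranges independently over the available ground terms, and distinct assignments produce distinct instances.
Number of ground instances = 3.

3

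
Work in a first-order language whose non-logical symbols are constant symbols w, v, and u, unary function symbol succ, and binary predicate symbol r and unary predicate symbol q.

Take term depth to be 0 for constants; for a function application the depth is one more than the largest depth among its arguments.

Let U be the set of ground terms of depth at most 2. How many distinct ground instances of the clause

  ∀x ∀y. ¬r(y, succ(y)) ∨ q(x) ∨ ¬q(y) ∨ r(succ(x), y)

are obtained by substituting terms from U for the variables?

Ground terms of depth ≤ 2:
  Write N_k for the number of ground terms of depth ≤ k. A term of depth ≤ k is either a constant or a function symbol applied to arguments of depth ≤ k−1, so N_k = 3 + N_{k-1}.
  N_0 = 3
  N_1 = 3 + 3 = 6
  N_2 = 3 + 6 = 9
  Explicitly: w, v, u, succ(w), succ(v), succ(u), succ(succ(w)), succ(succ(v)), succ(succ(u)).
So there are 9 ground terms available for substitution.
There are 2 variables to instantiate (x, y), each occurring in at least one literal, so different choices give different ground instances.
Number of ground instances = 9^2 = 81.

81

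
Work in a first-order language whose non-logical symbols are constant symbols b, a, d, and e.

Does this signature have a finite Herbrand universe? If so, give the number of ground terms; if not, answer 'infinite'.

4

There are no function symbols, so every ground term is one of the 4 constants.
The Herbrand universe is {b, a, d, e}, which is finite with 4 elements.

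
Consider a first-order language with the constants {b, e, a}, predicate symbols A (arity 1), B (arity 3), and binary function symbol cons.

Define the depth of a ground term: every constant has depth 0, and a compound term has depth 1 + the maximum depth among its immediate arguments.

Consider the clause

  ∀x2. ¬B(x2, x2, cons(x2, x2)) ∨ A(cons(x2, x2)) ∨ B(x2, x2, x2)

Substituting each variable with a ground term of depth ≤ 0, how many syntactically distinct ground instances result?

Ground terms of depth ≤ 0:
  Write N_k for the number of ground terms of depth ≤ k. A term of depth ≤ k is either a constant or a function symbol applied to arguments of depth ≤ k−1, so N_k = 3 + N_{k-1}^2.
  N_0 = 3
  Explicitly: b, e, a.
So there are 3 ground terms available for substitution.
The clause has 1 distinct variable (x2), which appears in the body. In the free term algebra distinct substitutions yield syntactically distinct ground instances.
Number of ground instances = 3.

3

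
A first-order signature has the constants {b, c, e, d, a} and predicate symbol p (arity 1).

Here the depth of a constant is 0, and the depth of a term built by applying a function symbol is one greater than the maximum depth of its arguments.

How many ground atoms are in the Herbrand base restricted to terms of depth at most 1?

First count ground terms of depth ≤ 1.
With no function symbols every ground term is a constant, so there are exactly 5 ground terms at every depth bound.
N_0 = 5
N_1 = 5
Explicitly: b, c, e, d, a.
So |H| = 5.
For each predicate symbol, the number of ground atoms is |H| raised to its arity; summing:
  p: 5
Total ground atoms: 5.

5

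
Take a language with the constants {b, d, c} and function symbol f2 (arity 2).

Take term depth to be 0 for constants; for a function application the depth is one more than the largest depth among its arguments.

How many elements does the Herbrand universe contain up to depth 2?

147

If N_k denotes the number of depth-≤k ground terms, the 3 constants give N_0 = 3, and each function symbol of arity r contributes N_{k-1}^r new terms at level k: N_k = 3 + N_{k-1}^2.
N_0 = 3
N_1 = 3 + 3^2 = 12
N_2 = 3 + 12^2 = 147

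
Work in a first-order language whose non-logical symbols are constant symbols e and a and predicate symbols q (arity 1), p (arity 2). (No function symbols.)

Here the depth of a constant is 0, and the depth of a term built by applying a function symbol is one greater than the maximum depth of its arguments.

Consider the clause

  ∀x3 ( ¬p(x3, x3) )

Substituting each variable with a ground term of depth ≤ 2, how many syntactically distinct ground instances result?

Ground terms of depth ≤ 2:
  With no function symbols every ground term is a constant, so there are exactly 2 ground terms at every depth bound.
  N_0 = 2
  N_1 = 2
  N_2 = 2
So there are 2 ground terms available for substitution.
There is 1 variable to instantiate (x3),  occurring in at least one literal, so different choices give different ground instances.
Number of ground instances = 2.

2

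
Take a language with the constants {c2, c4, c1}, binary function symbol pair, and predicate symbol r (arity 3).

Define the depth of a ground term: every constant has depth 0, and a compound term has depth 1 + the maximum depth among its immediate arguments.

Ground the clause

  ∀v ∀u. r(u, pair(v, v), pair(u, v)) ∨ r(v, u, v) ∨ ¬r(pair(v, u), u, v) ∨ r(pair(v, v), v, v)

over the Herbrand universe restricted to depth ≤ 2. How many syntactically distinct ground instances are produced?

21609

Ground terms of depth ≤ 2:
  Let N_k count ground terms of depth at most k. Each non-constant term of depth ≤ k is some function symbol applied to depth-≤(k−1) arguments, giving N_k = 3 + N_{k-1}^2.
  N_0 = 3
  N_1 = 3 + 3^2 = 12
  N_2 = 3 + 12^2 = 147
So there are 147 ground terms available for substitution.
There are 2 variables to instantiate (v, u), each occurring in at least one literal, so different choices give different ground instances.
Number of ground instances = 147^2 = 21609.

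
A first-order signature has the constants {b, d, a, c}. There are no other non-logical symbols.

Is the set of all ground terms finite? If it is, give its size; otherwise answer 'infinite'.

4

There are no function symbols, so every ground term is one of the 4 constants.
The Herbrand universe is {b, d, a, c}, which is finite with 4 elements.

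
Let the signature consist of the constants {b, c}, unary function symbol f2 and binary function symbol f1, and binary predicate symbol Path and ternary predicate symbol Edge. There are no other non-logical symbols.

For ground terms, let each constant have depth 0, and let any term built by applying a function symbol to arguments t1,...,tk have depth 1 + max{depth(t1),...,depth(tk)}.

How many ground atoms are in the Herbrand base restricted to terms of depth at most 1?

576

First count ground terms of depth ≤ 1.
If N_k denotes the number of depth-≤k ground terms, the 2 constants give N_0 = 2, and each function symbol of arity r contributes N_{k-1}^r new terms at level k: N_k = 2 + N_{k-1} + N_{k-1}^2.
N_0 = 2
N_1 = 2 + 2 + 2^2 = 8
Explicitly: b, c, f2(b), f2(c), f1(b, b), f1(b, c), f1(c, b), f1(c, c).
So |H| = 8.
Ground atoms are formed by filling each argument slot of a predicate with a term from H, so an r-ary predicate gives |H|^r atoms:
  Path: 8^2 = 64;  Edge: 8^3 = 512
Total ground atoms: 64 + 512 = 576.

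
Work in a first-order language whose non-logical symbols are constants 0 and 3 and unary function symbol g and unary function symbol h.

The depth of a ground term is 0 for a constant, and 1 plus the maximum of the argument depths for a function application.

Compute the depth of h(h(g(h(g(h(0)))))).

depth(h(0)) = 1 + depth(0) = 1 + 0 = 1
depth(g(h(0))) = 1 + depth(h(0)) = 1 + 1 = 2
depth(h(g(h(0)))) = 1 + depth(g(h(0))) = 1 + 2 = 3
depth(g(h(g(h(0))))) = 1 + depth(h(g(h(0)))) = 1 + 3 = 4
depth(h(g(h(g(h(0)))))) = 1 + depth(g(h(g(h(0))))) = 1 + 4 = 5
depth(h(h(g(h(g(h(0))))))) = 1 + depth(h(g(h(g(h(0)))))) = 1 + 5 = 6

6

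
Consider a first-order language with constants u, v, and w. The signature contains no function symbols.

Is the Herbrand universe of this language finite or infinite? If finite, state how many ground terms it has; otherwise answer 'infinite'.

3

There are no function symbols, so every ground term is one of the 3 constants.
The Herbrand universe is {u, v, w}, which is finite with 3 elements.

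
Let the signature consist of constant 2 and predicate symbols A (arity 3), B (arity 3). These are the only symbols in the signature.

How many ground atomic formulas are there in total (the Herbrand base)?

2

With no function symbols, the Herbrand universe is just the 1 constant.
Ground atoms per predicate: A: 1^3 = 1, B: 1^3 = 1.
Herbrand base size = 1 + 1 = 2.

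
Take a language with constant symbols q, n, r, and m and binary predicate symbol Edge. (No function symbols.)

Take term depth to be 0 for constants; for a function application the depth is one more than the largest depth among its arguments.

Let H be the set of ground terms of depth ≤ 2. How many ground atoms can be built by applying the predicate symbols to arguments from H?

First count ground terms of depth ≤ 2.
With no function symbols every ground term is a constant, so there are exactly 4 ground terms at every depth bound.
N_0 = 4
N_1 = 4
N_2 = 4
Explicitly: q, n, r, m.
So |H| = 4.
A ground atom is a predicate applied to a tuple of terms from H, so the count is the sum over predicates of |H|^arity:
  Edge: 4^2 = 16
Total ground atoms: 16.

16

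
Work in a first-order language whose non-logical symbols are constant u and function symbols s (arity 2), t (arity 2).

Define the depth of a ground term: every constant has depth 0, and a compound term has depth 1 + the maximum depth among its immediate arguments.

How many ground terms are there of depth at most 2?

19

If N_k denotes the number of depth-≤k ground terms, the 1 constant gives N_0 = 1, and each function symbol of arity r contributes N_{k-1}^r new terms at level k: N_k = 1 + N_{k-1}^2 + N_{k-1}^2.
N_0 = 1
N_1 = 1 + 1^2 + 1^2 = 3
N_2 = 1 + 3^2 + 3^2 = 19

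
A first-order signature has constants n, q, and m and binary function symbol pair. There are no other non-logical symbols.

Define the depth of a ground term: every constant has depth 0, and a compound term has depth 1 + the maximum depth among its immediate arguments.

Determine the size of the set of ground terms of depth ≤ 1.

12

Write N_k for the number of ground terms of depth ≤ k. A term of depth ≤ k is either a constant or a function symbol applied to arguments of depth ≤ k−1, so N_k = 3 + N_{k-1}^2.
N_0 = 3
N_1 = 3 + 3^2 = 12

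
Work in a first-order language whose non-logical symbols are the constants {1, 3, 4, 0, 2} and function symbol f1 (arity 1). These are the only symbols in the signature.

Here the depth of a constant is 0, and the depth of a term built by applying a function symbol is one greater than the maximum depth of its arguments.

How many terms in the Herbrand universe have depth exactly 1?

Write N_k for the number of ground terms of depth ≤ k. A term of depth ≤ k is either a constant or a function symbol applied to arguments of depth ≤ k−1, so N_k = 5 + N_{k-1}.
N_0 = 5
N_1 = 5 + 5 = 10
Terms of depth exactly 1: N_1 − N_0 = 10 − 5 = 5.

5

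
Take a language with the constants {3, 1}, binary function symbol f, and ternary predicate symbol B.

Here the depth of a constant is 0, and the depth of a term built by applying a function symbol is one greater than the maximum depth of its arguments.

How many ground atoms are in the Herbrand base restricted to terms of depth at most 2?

First count ground terms of depth ≤ 2.
Write N_k for the number of ground terms of depth ≤ k. A term of depth ≤ k is either a constant or a function symbol applied to arguments of depth ≤ k−1, so N_k = 2 + N_{k-1}^2.
N_0 = 2
N_1 = 2 + 2^2 = 6
N_2 = 2 + 6^2 = 38
So |H| = 38.
Each predicate of arity r yields |H|^r ground atoms (one per choice of an r-tuple from H):
  B: 38^3 = 54872
Total ground atoms: 54872.

54872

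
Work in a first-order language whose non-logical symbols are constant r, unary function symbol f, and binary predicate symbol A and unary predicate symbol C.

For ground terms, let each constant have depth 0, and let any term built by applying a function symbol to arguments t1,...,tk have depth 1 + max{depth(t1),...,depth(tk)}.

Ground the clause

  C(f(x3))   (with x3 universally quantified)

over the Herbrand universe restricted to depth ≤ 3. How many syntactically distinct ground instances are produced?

Ground terms of depth ≤ 3:
  Count level by level. With function symbols f/1, the terms of depth ≤ k are the 1 constant together with each function applied to depth-≤(k−1) tuples, so N_k = 1 + N_{k-1}.
  N_0 = 1
  N_1 = 1 + 1 = 2
  N_2 = 1 + 2 = 3
  N_3 = 1 + 3 = 4
  Explicitly: r, f(r), f(f(r)), f(f(f(r))).
So there are 4 ground terms available for substitution.
There is 1 variable to instantiate (x3),  occurring in at least one literal, so different choices give different ground instances.
Number of ground instances = 4.

4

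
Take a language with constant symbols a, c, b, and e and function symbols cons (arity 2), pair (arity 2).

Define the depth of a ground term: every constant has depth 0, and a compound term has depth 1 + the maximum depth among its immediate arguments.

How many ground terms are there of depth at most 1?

Let N_k = |{terms of depth ≤ k}|. Then N_0 = 4 and N_k = 4 + N_{k-1}^2 + N_{k-1}^2 for k ≥ 1 (one summand per function symbol, arity giving the exponent).
N_0 = 4
N_1 = 4 + 4^2 + 4^2 = 36

36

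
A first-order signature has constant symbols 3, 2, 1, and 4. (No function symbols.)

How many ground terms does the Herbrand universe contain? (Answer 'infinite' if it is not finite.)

4

There are no function symbols, so every ground term is one of the 4 constants.
The Herbrand universe is {3, 2, 1, 4}, which is finite with 4 elements.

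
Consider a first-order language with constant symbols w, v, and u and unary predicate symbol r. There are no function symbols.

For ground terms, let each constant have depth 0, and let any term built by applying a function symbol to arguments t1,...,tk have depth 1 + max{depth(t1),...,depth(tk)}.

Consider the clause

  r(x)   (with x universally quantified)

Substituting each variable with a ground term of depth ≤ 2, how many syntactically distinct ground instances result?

3

Ground terms of depth ≤ 2:
  With no function symbols every ground term is a constant, so there are exactly 3 ground terms at every depth bound.
  N_0 = 3
  N_1 = 3
  N_2 = 3
  Explicitly: w, v, u.
So there are 3 ground terms available for substitution.
There is 1 variable to instantiate (x),  occurring in at least one literal, so different choices give different ground instances.
Number of ground instances = 3.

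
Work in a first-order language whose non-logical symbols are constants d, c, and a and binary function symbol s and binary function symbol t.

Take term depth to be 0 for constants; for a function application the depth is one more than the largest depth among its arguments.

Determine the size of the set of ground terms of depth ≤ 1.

21

Let N_k = |{terms of depth ≤ k}|. Then N_0 = 3 and N_k = 3 + N_{k-1}^2 + N_{k-1}^2 for k ≥ 1 (one summand per function symbol, arity giving the exponent).
N_0 = 3
N_1 = 3 + 3^2 + 3^2 = 21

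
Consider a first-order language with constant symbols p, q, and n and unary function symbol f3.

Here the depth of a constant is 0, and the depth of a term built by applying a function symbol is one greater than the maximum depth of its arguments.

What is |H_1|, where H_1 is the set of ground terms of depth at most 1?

Count level by level. With function symbols f3/1, the terms of depth ≤ k are the 3 constants together with each function applied to depth-≤(k−1) tuples, so N_k = 3 + N_{k-1}.
N_0 = 3
N_1 = 3 + 3 = 6

6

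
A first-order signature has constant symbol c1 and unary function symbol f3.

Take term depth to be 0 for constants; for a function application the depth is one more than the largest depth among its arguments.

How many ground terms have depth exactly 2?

1

Let N_k count ground terms of depth at most k. Each non-constant term of depth ≤ k is some function symbol applied to depth-≤(k−1) arguments, giving N_k = 1 + N_{k-1}.
N_0 = 1
N_1 = 1 + 1 = 2
N_2 = 1 + 2 = 3
Terms of depth exactly 2: N_2 − N_1 = 3 − 2 = 1.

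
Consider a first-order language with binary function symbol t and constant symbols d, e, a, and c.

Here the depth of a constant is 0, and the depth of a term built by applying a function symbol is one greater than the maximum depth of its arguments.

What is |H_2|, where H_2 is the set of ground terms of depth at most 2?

Count level by level. With function symbols t/2, the terms of depth ≤ k are the 4 constants together with each function applied to depth-≤(k−1) tuples, so N_k = 4 + N_{k-1}^2.
N_0 = 4
N_1 = 4 + 4^2 = 20
N_2 = 4 + 20^2 = 404

404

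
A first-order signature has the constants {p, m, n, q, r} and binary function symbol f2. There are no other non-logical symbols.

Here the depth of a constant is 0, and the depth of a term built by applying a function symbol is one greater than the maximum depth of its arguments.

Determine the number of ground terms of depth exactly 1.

If N_k denotes the number of depth-≤k ground terms, the 5 constants give N_0 = 5, and each function symbol of arity r contributes N_{k-1}^r new terms at level k: N_k = 5 + N_{k-1}^2.
N_0 = 5
N_1 = 5 + 5^2 = 30
Terms of depth exactly 1: N_1 − N_0 = 30 − 5 = 25.

25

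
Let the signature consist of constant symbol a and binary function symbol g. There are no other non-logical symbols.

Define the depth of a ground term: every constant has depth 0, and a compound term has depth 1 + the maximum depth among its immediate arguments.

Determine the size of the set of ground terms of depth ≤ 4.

677

If N_k denotes the number of depth-≤k ground terms, the 1 constant gives N_0 = 1, and each function symbol of arity r contributes N_{k-1}^r new terms at level k: N_k = 1 + N_{k-1}^2.
N_0 = 1
N_1 = 1 + 1^2 = 2
N_2 = 1 + 2^2 = 5
N_3 = 1 + 5^2 = 26
N_4 = 1 + 26^2 = 677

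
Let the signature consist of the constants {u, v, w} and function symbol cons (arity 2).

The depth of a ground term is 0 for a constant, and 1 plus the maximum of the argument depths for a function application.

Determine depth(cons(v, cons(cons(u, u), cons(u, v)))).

3

depth(cons(u, u)) = 1 + max(0, 0) = 1
depth(cons(u, v)) = 1 + max(0, 0) = 1
depth(cons(cons(u, u), cons(u, v))) = 1 + max(1, 1) = 2
depth(cons(v, cons(cons(u, u), cons(u, v)))) = 1 + max(0, 2) = 3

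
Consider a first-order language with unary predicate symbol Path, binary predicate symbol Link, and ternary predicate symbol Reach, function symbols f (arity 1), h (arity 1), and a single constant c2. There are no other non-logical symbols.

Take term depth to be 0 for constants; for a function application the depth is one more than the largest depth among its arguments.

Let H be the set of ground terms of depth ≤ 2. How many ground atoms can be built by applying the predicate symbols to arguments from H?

First count ground terms of depth ≤ 2.
Let N_k count ground terms of depth at most k. Each non-constant term of depth ≤ k is some function symbol applied to depth-≤(k−1) arguments, giving N_k = 1 + N_{k-1} + N_{k-1}.
N_0 = 1
N_1 = 1 + 1 + 1 = 3
N_2 = 1 + 3 + 3 = 7
Explicitly: c2, f(c2), f(f(c2)), f(h(c2)), h(c2), h(f(c2)), h(h(c2)).
So |H| = 7.
For each predicate symbol, the number of ground atoms is |H| raised to its arity; summing:
  Path: 7;  Link: 7^2 = 49;  Reach: 7^3 = 343
Total ground atoms: 7 + 49 + 343 = 399.

399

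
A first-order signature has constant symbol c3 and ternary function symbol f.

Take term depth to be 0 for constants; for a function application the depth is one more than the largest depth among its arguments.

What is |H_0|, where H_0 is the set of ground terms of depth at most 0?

Let N_k count ground terms of depth at most k. Each non-constant term of depth ≤ k is some function symbol applied to depth-≤(k−1) arguments, giving N_k = 1 + N_{k-1}^3.
N_0 = 1

1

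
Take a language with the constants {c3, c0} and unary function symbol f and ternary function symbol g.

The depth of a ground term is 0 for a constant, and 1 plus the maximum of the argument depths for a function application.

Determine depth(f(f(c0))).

depth(f(c0)) = 1 + depth(c0) = 1 + 0 = 1
depth(f(f(c0))) = 1 + depth(f(c0)) = 1 + 1 = 2

2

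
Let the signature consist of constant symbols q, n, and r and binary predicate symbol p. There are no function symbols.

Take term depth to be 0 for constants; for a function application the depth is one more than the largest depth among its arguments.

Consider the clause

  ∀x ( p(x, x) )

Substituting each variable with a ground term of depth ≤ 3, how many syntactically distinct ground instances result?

3

Ground terms of depth ≤ 3:
  With no function symbols every ground term is a constant, so there are exactly 3 ground terms at every depth bound.
  N_0 = 3
  N_1 = 3
  N_2 = 3
  N_3 = 3
So there are 3 ground terms available for substitution.
There is 1 variable to instantiate (x),  occurring in at least one literal, so different choices give different ground instances.
Number of ground instances = 3.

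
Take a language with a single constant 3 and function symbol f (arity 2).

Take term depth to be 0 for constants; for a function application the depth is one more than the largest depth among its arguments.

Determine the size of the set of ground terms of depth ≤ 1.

Write N_k for the number of ground terms of depth ≤ k. A term of depth ≤ k is either a constant or a function symbol applied to arguments of depth ≤ k−1, so N_k = 1 + N_{k-1}^2.
N_0 = 1
N_1 = 1 + 1^2 = 2
Explicitly: 3, f(3, 3).

2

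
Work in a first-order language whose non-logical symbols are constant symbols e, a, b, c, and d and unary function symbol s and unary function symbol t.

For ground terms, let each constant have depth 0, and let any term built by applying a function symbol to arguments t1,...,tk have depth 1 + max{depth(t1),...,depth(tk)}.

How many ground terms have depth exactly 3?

40

Count level by level. With function symbols s/1, t/1, the terms of depth ≤ k are the 5 constants together with each function applied to depth-≤(k−1) tuples, so N_k = 5 + N_{k-1} + N_{k-1}.
N_0 = 5
N_1 = 5 + 5 + 5 = 15
N_2 = 5 + 15 + 15 = 35
N_3 = 5 + 35 + 35 = 75
Terms of depth exactly 3: N_3 − N_2 = 75 − 35 = 40.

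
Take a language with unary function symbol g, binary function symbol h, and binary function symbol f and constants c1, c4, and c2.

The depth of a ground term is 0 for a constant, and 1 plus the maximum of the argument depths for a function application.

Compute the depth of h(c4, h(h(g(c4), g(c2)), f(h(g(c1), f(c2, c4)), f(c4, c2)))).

5

depth(g(c4)) = 1 + depth(c4) = 1 + 0 = 1
depth(g(c2)) = 1 + depth(c2) = 1 + 0 = 1
depth(h(g(c4), g(c2))) = 1 + max(1, 1) = 2
depth(g(c1)) = 1 + depth(c1) = 1 + 0 = 1
depth(f(c2, c4)) = 1 + max(0, 0) = 1
depth(h(g(c1), f(c2, c4))) = 1 + max(1, 1) = 2
depth(f(c4, c2)) = 1 + max(0, 0) = 1
depth(f(h(g(c1), f(c2, c4)), f(c4, c2))) = 1 + max(2, 1) = 3
depth(h(h(g(c4), g(c2)), f(h(g(c1), f(c2, c4)), f(c4, c2)))) = 1 + max(2, 3) = 4
depth(h(c4, h(h(g(c4), g(c2)), f(h(g(c1), f(c2, c4)), f(c4, c2))))) = 1 + max(0, 4) = 5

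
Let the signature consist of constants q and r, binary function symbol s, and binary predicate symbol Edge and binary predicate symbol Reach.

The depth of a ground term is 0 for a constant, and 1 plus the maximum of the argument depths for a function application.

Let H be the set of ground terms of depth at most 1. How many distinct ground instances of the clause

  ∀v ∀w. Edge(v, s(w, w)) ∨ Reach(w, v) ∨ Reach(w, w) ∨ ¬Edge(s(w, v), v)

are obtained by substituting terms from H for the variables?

36

Ground terms of depth ≤ 1:
  Count level by level. With function symbols s/2, the terms of depth ≤ k are the 2 constants together with each function applied to depth-≤(k−1) tuples, so N_k = 2 + N_{k-1}^2.
  N_0 = 2
  N_1 = 2 + 2^2 = 6
So there are 6 ground terms available for substitution.
There are 2 variables to instantiate (v, w), each occurring in at least one literal, so different choices give different ground instances.
Number of ground instances = 6^2 = 36.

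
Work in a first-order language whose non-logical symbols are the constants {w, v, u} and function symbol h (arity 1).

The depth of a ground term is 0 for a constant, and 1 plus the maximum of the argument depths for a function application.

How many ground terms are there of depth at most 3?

12

Write N_k for the number of ground terms of depth ≤ k. A term of depth ≤ k is either a constant or a function symbol applied to arguments of depth ≤ k−1, so N_k = 3 + N_{k-1}.
N_0 = 3
N_1 = 3 + 3 = 6
N_2 = 3 + 6 = 9
N_3 = 3 + 9 = 12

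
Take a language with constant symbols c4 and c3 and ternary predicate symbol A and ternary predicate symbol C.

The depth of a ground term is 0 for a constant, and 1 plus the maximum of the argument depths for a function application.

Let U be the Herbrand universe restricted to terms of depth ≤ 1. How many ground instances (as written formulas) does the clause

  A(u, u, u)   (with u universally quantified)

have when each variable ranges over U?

Ground terms of depth ≤ 1:
  With no function symbols every ground term is a constant, so there are exactly 2 ground terms at every depth bound.
  N_0 = 2
  N_1 = 2
So there are 2 ground terms available for substitution.
There is 1 variable to instantiate (u),  occurring in at least one literal, so different choices give different ground instances.
Number of ground instances = 2.

2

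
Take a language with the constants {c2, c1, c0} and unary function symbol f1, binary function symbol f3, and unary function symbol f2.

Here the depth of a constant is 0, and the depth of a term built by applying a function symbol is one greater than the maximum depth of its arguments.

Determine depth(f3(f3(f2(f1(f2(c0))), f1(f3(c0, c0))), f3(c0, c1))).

5

depth(f2(c0)) = 1 + depth(c0) = 1 + 0 = 1
depth(f1(f2(c0))) = 1 + depth(f2(c0)) = 1 + 1 = 2
depth(f2(f1(f2(c0)))) = 1 + depth(f1(f2(c0))) = 1 + 2 = 3
depth(f3(c0, c0)) = 1 + max(0, 0) = 1
depth(f1(f3(c0, c0))) = 1 + depth(f3(c0, c0)) = 1 + 1 = 2
depth(f3(f2(f1(f2(c0))), f1(f3(c0, c0)))) = 1 + max(3, 2) = 4
depth(f3(c0, c1)) = 1 + max(0, 0) = 1
depth(f3(f3(f2(f1(f2(c0))), f1(f3(c0, c0))), f3(c0, c1))) = 1 + max(4, 1) = 5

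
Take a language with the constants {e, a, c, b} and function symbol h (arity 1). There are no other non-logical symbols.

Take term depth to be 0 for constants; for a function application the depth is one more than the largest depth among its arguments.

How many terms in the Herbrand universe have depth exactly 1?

4

If N_k denotes the number of depth-≤k ground terms, the 4 constants give N_0 = 4, and each function symbol of arity r contributes N_{k-1}^r new terms at level k: N_k = 4 + N_{k-1}.
N_0 = 4
N_1 = 4 + 4 = 8
Terms of depth exactly 1: N_1 − N_0 = 8 − 4 = 4.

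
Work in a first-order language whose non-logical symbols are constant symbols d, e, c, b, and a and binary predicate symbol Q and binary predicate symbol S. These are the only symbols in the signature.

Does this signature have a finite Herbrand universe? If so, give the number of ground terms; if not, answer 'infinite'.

5

There are no function symbols, so every ground term is one of the 5 constants.
The Herbrand universe is {d, e, c, b, a}, which is finite with 5 elements.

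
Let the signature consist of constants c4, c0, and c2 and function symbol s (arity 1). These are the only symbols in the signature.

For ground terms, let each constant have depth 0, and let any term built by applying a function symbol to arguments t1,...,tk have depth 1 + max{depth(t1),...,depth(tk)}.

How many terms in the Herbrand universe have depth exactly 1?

Let N_k = |{terms of depth ≤ k}|. Then N_0 = 3 and N_k = 3 + N_{k-1} for k ≥ 1 (one summand per function symbol, arity giving the exponent).
N_0 = 3
N_1 = 3 + 3 = 6
Terms of depth exactly 1: N_1 − N_0 = 6 − 3 = 3.

3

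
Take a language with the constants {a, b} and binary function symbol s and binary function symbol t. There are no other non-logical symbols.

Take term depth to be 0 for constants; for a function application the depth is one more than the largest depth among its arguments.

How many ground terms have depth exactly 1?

8

Let N_k = |{terms of depth ≤ k}|. Then N_0 = 2 and N_k = 2 + N_{k-1}^2 + N_{k-1}^2 for k ≥ 1 (one summand per function symbol, arity giving the exponent).
N_0 = 2
N_1 = 2 + 2^2 + 2^2 = 10
Terms of depth exactly 1: N_1 − N_0 = 10 − 2 = 8.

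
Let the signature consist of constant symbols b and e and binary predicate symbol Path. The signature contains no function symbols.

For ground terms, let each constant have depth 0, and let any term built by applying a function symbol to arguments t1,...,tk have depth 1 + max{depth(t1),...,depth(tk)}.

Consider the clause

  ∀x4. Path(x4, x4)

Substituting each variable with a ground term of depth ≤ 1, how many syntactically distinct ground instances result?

2

Ground terms of depth ≤ 1:
  With no function symbols every ground term is a constant, so there are exactly 2 ground terms at every depth bound.
  N_0 = 2
  N_1 = 2
  Explicitly: b, e.
So there are 2 ground terms available for substitution.
The body mentions the single quantified variable x4; since ground terms form a free algebra, no two substitutions collapse to the same formula.
Number of ground instances = 2.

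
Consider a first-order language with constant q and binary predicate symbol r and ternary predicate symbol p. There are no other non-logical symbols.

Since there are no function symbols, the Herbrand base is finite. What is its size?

With no function symbols, the Herbrand universe is just the 1 constant.
Ground atoms per predicate: r: 1^2 = 1, p: 1^3 = 1.
Herbrand base size = 1 + 1 = 2.

2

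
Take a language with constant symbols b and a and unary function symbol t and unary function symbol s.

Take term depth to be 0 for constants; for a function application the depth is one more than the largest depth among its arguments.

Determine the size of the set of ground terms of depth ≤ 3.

30

Count level by level. With function symbols t/1, s/1, the terms of depth ≤ k are the 2 constants together with each function applied to depth-≤(k−1) tuples, so N_k = 2 + N_{k-1} + N_{k-1}.
N_0 = 2
N_1 = 2 + 2 + 2 = 6
N_2 = 2 + 6 + 6 = 14
N_3 = 2 + 14 + 14 = 30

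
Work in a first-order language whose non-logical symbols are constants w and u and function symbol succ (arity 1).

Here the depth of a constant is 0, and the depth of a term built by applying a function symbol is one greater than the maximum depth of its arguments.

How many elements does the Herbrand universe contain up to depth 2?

Let N_k = |{terms of depth ≤ k}|. Then N_0 = 2 and N_k = 2 + N_{k-1} for k ≥ 1 (one summand per function symbol, arity giving the exponent).
N_0 = 2
N_1 = 2 + 2 = 4
N_2 = 2 + 4 = 6
Explicitly: w, u, succ(w), succ(u), succ(succ(w)), succ(succ(u)).

6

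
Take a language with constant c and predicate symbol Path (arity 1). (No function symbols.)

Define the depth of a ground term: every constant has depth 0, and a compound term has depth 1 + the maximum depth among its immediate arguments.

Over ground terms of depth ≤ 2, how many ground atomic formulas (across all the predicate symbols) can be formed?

1

First count ground terms of depth ≤ 2.
With no function symbols every ground term is a constant, so there is exactly 1 ground term at every depth bound.
N_0 = 1
N_1 = 1
N_2 = 1
So |H| = 1.
Ground atoms are formed by filling each argument slot of a predicate with a term from H, so an r-ary predicate gives |H|^r atoms:
  Path: 1
Total ground atoms: 1.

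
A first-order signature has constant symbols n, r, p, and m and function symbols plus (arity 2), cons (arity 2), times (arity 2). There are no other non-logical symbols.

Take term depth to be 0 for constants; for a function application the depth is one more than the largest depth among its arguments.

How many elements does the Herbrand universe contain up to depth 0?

4

Write N_k for the number of ground terms of depth ≤ k. A term of depth ≤ k is either a constant or a function symbol applied to arguments of depth ≤ k−1, so N_k = 4 + N_{k-1}^2 + N_{k-1}^2 + N_{k-1}^2.
N_0 = 4
Explicitly: n, r, p, m.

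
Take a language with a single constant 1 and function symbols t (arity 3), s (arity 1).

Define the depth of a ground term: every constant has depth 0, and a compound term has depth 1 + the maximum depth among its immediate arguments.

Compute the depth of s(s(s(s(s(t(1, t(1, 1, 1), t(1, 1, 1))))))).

7

depth(t(1, 1, 1)) = 1 + max(0, 0, 0) = 1
depth(t(1, t(1, 1, 1), t(1, 1, 1))) = 1 + max(0, 1, 1) = 2
depth(s(t(1, t(1, 1, 1), t(1, 1, 1)))) = 1 + depth(t(1, t(1, 1, 1), t(1, 1, 1))) = 1 + 2 = 3
depth(s(s(t(1, t(1, 1, 1), t(1, 1, 1))))) = 1 + depth(s(t(1, t(1, 1, 1), t(1, 1, 1)))) = 1 + 3 = 4
depth(s(s(s(t(1, t(1, 1, 1), t(1, 1, 1)))))) = 1 + depth(s(s(t(1, t(1, 1, 1), t(1, 1, 1))))) = 1 + 4 = 5
depth(s(s(s(s(t(1, t(1, 1, 1), t(1, 1, 1))))))) = 1 + depth(s(s(s(t(1, t(1, 1, 1), t(1, 1, 1)))))) = 1 + 5 = 6
depth(s(s(s(s(s(t(1, t(1, 1, 1), t(1, 1, 1)))))))) = 1 + depth(s(s(s(s(t(1, t(1, 1, 1), t(1, 1, 1))))))) = 1 + 6 = 7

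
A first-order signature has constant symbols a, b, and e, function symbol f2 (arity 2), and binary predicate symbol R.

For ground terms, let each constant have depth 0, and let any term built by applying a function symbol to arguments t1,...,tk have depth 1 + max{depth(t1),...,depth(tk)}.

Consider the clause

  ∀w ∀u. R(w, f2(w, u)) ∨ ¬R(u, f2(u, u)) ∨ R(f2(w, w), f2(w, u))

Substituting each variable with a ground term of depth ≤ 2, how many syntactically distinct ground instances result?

Ground terms of depth ≤ 2:
  Write N_k for the number of ground terms of depth ≤ k. A term of depth ≤ k is either a constant or a function symbol applied to arguments of depth ≤ k−1, so N_k = 3 + N_{k-1}^2.
  N_0 = 3
  N_1 = 3 + 3^2 = 12
  N_2 = 3 + 12^2 = 147
So there are 147 ground terms available for substitution.
The clause has 2 distinct variables (w, u), each appearing in the body. In the free term algebra distinct substitutions yield syntactically distinct ground instances.
Number of ground instances = 147^2 = 21609.

21609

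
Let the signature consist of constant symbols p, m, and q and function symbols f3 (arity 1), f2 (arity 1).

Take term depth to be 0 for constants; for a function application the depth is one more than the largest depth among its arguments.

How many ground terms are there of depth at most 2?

21

Write N_k for the number of ground terms of depth ≤ k. A term of depth ≤ k is either a constant or a function symbol applied to arguments of depth ≤ k−1, so N_k = 3 + N_{k-1} + N_{k-1}.
N_0 = 3
N_1 = 3 + 3 + 3 = 9
N_2 = 3 + 9 + 9 = 21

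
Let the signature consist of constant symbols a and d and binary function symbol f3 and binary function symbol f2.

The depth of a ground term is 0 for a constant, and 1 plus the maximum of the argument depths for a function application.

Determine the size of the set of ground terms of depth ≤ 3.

81610

Count level by level. With function symbols f3/2, f2/2, the terms of depth ≤ k are the 2 constants together with each function applied to depth-≤(k−1) tuples, so N_k = 2 + N_{k-1}^2 + N_{k-1}^2.
N_0 = 2
N_1 = 2 + 2^2 + 2^2 = 10
N_2 = 2 + 10^2 + 10^2 = 202
N_3 = 2 + 202^2 + 202^2 = 81610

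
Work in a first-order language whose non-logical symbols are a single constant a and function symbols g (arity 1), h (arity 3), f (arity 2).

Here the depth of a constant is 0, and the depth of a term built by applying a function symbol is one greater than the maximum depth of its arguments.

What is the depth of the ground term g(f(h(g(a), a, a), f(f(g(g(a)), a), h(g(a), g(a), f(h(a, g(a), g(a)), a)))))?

7

depth(g(a)) = 1 + depth(a) = 1 + 0 = 1
depth(h(g(a), a, a)) = 1 + max(1, 0, 0) = 2
depth(g(g(a))) = 1 + depth(g(a)) = 1 + 1 = 2
depth(f(g(g(a)), a)) = 1 + max(2, 0) = 3
depth(h(a, g(a), g(a))) = 1 + max(0, 1, 1) = 2
depth(f(h(a, g(a), g(a)), a)) = 1 + max(2, 0) = 3
depth(h(g(a), g(a), f(h(a, g(a), g(a)), a))) = 1 + max(1, 1, 3) = 4
depth(f(f(g(g(a)), a), h(g(a), g(a), f(h(a, g(a), g(a)), a)))) = 1 + max(3, 4) = 5
depth(f(h(g(a), a, a), f(f(g(g(a)), a), h(g(a), g(a), f(h(a, g(a), g(a)), a))))) = 1 + max(2, 5) = 6
depth(g(f(h(g(a), a, a), f(f(g(g(a)), a), h(g(a), g(a), f(h(a, g(a), g(a)), a)))))) = 1 + depth(f(h(g(a), a, a), f(f(g(g(a)), a), h(g(a), g(a), f(h(a, g(a), g(a)), a))))) = 1 + 6 = 7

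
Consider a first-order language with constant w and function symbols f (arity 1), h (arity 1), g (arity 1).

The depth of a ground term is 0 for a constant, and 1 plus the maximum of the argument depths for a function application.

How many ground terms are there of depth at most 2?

13

Count level by level. With function symbols f/1, h/1, g/1, the terms of depth ≤ k are the 1 constant together with each function applied to depth-≤(k−1) tuples, so N_k = 1 + N_{k-1} + N_{k-1} + N_{k-1}.
N_0 = 1
N_1 = 1 + 1 + 1 + 1 = 4
N_2 = 1 + 4 + 4 + 4 = 13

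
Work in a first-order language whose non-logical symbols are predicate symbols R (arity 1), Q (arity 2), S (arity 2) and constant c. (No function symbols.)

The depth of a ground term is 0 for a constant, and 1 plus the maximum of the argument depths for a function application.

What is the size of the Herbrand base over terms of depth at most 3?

First count ground terms of depth ≤ 3.
With no function symbols every ground term is a constant, so there is exactly 1 ground term at every depth bound.
N_0 = 1
N_1 = 1
N_2 = 1
N_3 = 1
Explicitly: c.
So |H| = 1.
A ground atom is a predicate applied to a tuple of terms from H, so the count is the sum over predicates of |H|^arity:
  R: 1;  Q: 1^2 = 1;  S: 1^2 = 1
Total ground atoms: 1 + 1 + 1 = 3.

3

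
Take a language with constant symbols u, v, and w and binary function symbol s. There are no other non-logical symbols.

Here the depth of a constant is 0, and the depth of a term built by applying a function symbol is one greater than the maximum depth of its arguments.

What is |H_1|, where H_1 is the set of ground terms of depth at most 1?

12

Write N_k for the number of ground terms of depth ≤ k. A term of depth ≤ k is either a constant or a function symbol applied to arguments of depth ≤ k−1, so N_k = 3 + N_{k-1}^2.
N_0 = 3
N_1 = 3 + 3^2 = 12
Explicitly: u, v, w, s(u, u), s(u, v), s(u, w), s(v, u), s(v, v), s(v, w), s(w, u), s(w, v), s(w, w).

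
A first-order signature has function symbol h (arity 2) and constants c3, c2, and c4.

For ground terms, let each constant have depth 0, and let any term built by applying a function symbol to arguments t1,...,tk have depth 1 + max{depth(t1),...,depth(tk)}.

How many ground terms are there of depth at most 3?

Let N_k = |{terms of depth ≤ k}|. Then N_0 = 3 and N_k = 3 + N_{k-1}^2 for k ≥ 1 (one summand per function symbol, arity giving the exponent).
N_0 = 3
N_1 = 3 + 3^2 = 12
N_2 = 3 + 12^2 = 147
N_3 = 3 + 147^2 = 21612

21612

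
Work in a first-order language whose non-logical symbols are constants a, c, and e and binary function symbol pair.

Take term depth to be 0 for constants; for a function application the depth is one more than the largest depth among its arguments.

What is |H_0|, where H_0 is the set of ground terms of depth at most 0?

If N_k denotes the number of depth-≤k ground terms, the 3 constants give N_0 = 3, and each function symbol of arity r contributes N_{k-1}^r new terms at level k: N_k = 3 + N_{k-1}^2.
N_0 = 3
Explicitly: a, c, e.

3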